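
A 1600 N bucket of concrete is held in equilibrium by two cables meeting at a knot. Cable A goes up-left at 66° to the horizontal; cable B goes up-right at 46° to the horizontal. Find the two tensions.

T_A = 1199 N, T_B = 701.9 N

ΣF_x = 0: −T_A·cos66° + T_B·cos46° = 0 → T_B = 0.58552·T_A.
ΣF_y = 0: T_A·sin66° + T_B·sin46° = 1600.
Substitute: T_A·(0.913545 + 0.58552·0.71934) = 1600 → T_A = 1198.74 ≈ 1199 N.
Then T_B = 0.58552 × 1198.74 = 701.9 N.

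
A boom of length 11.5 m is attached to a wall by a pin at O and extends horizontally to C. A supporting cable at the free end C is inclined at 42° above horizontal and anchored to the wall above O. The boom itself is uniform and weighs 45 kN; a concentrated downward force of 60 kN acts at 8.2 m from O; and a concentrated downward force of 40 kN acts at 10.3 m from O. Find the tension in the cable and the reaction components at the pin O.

T = 151.1 kN, O_x = 112.3 kN, O_y = 43.89 kN

ΣM about O: T·sin42°·11.5 − 45·5.75 − 60·8.2 − 40·10.3 = 0 → T = 1162.75/(11.5·0.669131) = 151.104 ≈ 151.1 kN.
ΣF_x = 0: O_x − T·cos42° = 0 → O_x = 151.104 × 0.743145 = 112.3 kN.
ΣF_y = 0: O_y + T·sin42° − 45 − 60 − 40 = 0 → O_y = 145 − 151.104 × 0.669131 = 43.89 kN.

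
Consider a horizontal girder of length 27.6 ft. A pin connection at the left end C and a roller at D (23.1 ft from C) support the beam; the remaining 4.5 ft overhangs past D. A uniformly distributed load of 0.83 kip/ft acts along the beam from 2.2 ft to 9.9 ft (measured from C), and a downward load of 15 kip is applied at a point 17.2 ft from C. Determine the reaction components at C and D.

C_x = 0, C_y = 8.548 kip, D_y = 12.84 kip

Resultant of the distributed load: 0.83 × 7.7 = 6.391 kip at 6.05 ft from C.
ΣM about C: D_y·23.1 − (0.83·7.7)·6.05 − 15·17.2 = 0 → D_y = 296.66555/23.1 = 12.8427 ≈ 12.84 kip.
ΣF_y = 0: C_y + 12.8427 − 0.83·7.7 − 15 = 0 → C_y = 8.548 kip.
ΣF_x = 0: no horizontal applied forces, so C_x = 0.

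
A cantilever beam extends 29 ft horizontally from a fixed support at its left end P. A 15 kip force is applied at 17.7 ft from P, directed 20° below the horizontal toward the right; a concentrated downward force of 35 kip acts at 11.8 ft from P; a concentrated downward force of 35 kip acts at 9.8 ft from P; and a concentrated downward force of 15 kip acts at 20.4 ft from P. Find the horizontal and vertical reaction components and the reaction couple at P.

P_x = -14.10 kip, P_y = 90.13 kip, M_P = 1153 kip·ft

ΣF_x = 0: P_x + 15·cos20° = 0 → P_x = -14.10 kip.
ΣF_y = 0: P_y − 15·sin20° − 35 − 35 − 15 = 0 → P_y = 90.13 kip.
ΣM about P: M_P − 15·sin20°·17.7 − 35·11.8 − 35·9.8 − 15·20.4 = 0 → M_P = 1153 kip·ft.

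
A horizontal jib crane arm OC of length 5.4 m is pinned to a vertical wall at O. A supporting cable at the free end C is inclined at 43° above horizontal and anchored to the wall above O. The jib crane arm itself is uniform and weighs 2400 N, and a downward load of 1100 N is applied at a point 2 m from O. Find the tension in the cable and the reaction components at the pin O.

T = 2357 N, O_x = 1724 N, O_y = 1893 N

ΣM about O: T·sin43°·5.4 − 2400·2.7 − 1100·2 = 0 → T = 8680/(5.4·0.681998) = 2356.91 ≈ 2357 N.
ΣF_x = 0: O_x − T·cos43° = 0 → O_x = 2356.91 × 0.731354 = 1724 N.
ΣF_y = 0: O_y + T·sin43° − 2400 − 1100 = 0 → O_y = 3500 − 2356.91 × 0.681998 = 1893 N.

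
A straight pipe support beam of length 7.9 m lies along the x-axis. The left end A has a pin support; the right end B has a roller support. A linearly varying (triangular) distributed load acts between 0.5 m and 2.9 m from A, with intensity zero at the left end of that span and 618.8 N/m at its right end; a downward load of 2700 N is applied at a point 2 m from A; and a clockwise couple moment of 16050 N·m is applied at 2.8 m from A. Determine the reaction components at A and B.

A_x = 0, A_y = 530.0 N, B_y = 2913 N

Resultant of the triangular load: ½ × 618.8 × 2.4 = 742.56 N, acting at 2.1 m from A (one-third of the span from the peak).
Moments about A: B_y·7.9 − (½·618.8·2.4)·2.1 − 2700·2 − 16050 = 0 → B_y = 23009.376/7.9 = 2912.58 ≈ 2913 N.
ΣF_y = 0: A_y + 2912.58 − ½·618.8·2.4 − 2700 = 0 → A_y = 530.0 N.
ΣF_x = 0: no horizontal applied forces, so A_x = 0.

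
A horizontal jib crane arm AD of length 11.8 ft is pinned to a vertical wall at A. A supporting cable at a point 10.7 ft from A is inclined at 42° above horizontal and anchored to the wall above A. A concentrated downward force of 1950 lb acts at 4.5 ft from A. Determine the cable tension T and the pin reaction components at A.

T = 1226 lb, A_x = 910.8 lb, A_y = 1130 lb

ΣM about A: T·sin42°·10.7 − 1950·4.5 = 0 → T = 8775/(10.7·0.669131) = 1225.61 ≈ 1226 lb.
ΣF_x = 0: A_x − T·cos42° = 0 → A_x = 1225.61 × 0.743145 = 910.8 lb.
ΣF_y = 0: A_y + T·sin42° − 1950 = 0 → A_y = 1950 − 1225.61 × 0.669131 = 1130 lb.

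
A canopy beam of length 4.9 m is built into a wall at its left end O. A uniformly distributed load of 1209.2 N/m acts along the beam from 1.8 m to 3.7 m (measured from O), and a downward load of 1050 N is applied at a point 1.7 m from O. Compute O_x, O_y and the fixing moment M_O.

O_x = 0, O_y = 3347 N, M_O = 8103 N·m

Resultant of the distributed load: 1209.2 × 1.9 = 2297.48 N at 2.75 m from O.
ΣF_x = 0: O_x = 0.
ΣF_y = 0: O_y − 1209.2·1.9 − 1050 = 0 → O_y = 3347 N.
ΣM about O: M_O − (1209.2·1.9)·2.75 − 1050·1.7 = 0 → M_O = 8103 N·m.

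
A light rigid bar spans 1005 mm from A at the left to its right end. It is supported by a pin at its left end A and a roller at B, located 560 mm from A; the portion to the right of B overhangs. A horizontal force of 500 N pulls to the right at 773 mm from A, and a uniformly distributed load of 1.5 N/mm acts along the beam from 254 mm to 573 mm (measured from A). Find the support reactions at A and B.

Resultant of the distributed load: 1.5 × 319 = 478.5 N at 413.5 mm from A.
ΣM about A: B_y·560 − (1.5·319)·413.5 = 0 → B_y = 197859.75/560 = 353.321 ≈ 353.3 N.
ΣF_y = 0: A_y + 353.321 − 1.5·319 = 0 → A_y = 125.2 N.
ΣF_x = 0: A_x + 500 = 0 → A_x = -500.0 N.

A_x = -500.0 N, A_y = 125.2 N, B_y = 353.3 N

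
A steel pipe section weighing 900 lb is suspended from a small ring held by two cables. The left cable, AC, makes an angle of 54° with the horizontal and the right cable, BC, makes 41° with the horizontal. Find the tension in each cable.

T_AC = 681.8 lb, T_BC = 531.0 lb

ΣF_x = 0: −T_AC·cos54° + T_BC·cos41° = 0 → T_BC = 0.778823·T_AC.
ΣF_y = 0: T_AC·sin54° + T_BC·sin41° = 900.
Substitute: T_AC·(0.809017 + 0.778823·0.656059) = 900 → T_AC = 681.833 ≈ 681.8 lb.
Then T_BC = 0.778823 × 681.833 = 531.0 lb.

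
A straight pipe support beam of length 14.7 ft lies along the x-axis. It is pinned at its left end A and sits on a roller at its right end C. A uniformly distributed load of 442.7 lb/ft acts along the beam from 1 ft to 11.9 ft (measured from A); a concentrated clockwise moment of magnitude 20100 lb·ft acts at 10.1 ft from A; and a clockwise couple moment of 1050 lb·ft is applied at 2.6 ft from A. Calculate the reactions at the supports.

A_x = 0, A_y = 1269 lb, C_y = 3556 lb

Resultant of the distributed load: 442.7 × 10.9 = 4825.43 lb at 6.45 ft from A.
Moments about A: C_y·14.7 − (442.7·10.9)·6.45 − 20100 − 1050 = 0 → C_y = 52274.0235/14.7 = 3556.06 ≈ 3556 lb.
ΣF_y = 0: A_y + 3556.06 − 442.7·10.9 = 0 → A_y = 1269 lb.
ΣF_x = 0: no horizontal applied forces, so A_x = 0.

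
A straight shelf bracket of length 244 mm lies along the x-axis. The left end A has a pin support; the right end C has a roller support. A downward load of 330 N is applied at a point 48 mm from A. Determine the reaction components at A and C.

A_x = 0, A_y = 265.1 N, C_y = 64.92 N

Moments about A: C_y·244 − 330·48 = 0 → C_y = 15840/244 = 64.918 ≈ 64.92 N.
ΣF_y = 0: A_y + 64.918 − 330 = 0 → A_y = 265.1 N.
ΣF_x = 0: no horizontal applied forces, so A_x = 0.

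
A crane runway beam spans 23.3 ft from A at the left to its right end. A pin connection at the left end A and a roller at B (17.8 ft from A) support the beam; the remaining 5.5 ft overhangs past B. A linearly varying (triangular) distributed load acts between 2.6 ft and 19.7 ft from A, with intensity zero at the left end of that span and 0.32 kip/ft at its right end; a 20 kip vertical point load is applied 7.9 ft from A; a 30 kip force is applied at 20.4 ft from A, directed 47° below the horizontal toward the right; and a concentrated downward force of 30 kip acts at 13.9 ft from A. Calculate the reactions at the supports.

A_x = -20.46 kip, A_y = 15.08 kip, B_y = 59.60 kip

Resultant of the triangular load: ½ × 0.32 × 17.1 = 2.736 kip, acting at 14 ft from A (one-third of the span from the peak).
Moments about A: B_y·17.8 − (½·0.32·17.1)·14 − 20·7.9 − 30·sin47°·20.4 − 30·13.9 = 0 → B_y = 1060.89/17.8 = 59.6006 ≈ 59.60 kip.
ΣF_y = 0: A_y + 59.6006 − ½·0.32·17.1 − 20 − 30·sin47° − 30 = 0 → A_y = 15.08 kip.
ΣF_x = 0: A_x + 30·cos47° = 0 → A_x = -20.46 kip.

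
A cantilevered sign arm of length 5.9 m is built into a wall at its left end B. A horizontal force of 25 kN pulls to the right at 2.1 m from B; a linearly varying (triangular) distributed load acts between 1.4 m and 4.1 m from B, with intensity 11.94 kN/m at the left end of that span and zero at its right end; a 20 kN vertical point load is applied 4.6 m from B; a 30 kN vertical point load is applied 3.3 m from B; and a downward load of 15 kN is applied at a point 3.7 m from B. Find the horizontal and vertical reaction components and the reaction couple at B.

Resultant of the triangular load: ½ × 11.94 × 2.7 = 16.119 kN, acting at 2.3 m from B (one-third of the span from the peak).
ΣF_x = 0: B_x + 25 = 0 → B_x = -25.00 kN.
ΣF_y = 0: B_y − ½·11.94·2.7 − 20 − 30 − 15 = 0 → B_y = 81.12 kN.
ΣM about B: M_B − (½·11.94·2.7)·2.3 − 20·4.6 − 30·3.3 − 15·3.7 = 0 → M_B = 283.6 kN·m.

B_x = -25.00 kN, B_y = 81.12 kN, M_B = 283.6 kN·m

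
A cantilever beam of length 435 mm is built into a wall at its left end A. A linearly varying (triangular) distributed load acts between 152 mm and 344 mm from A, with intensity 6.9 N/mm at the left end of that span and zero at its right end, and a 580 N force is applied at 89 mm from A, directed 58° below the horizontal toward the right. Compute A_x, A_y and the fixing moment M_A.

A_x = -307.4 N, A_y = 1154 N, M_A = 186900 N·mm

Resultant of the triangular load: ½ × 6.9 × 192 = 662.4 N, acting at 216 mm from A (one-third of the span from the peak).
ΣF_x = 0: A_x + 580·cos58° = 0 → A_x = -307.4 N.
ΣF_y = 0: A_y − ½·6.9·192 − 580·sin58° = 0 → A_y = 1154 N.
ΣM about A: M_A − (½·6.9·192)·216 − 580·sin58°·89 = 0 → M_A = 186900 N·mm.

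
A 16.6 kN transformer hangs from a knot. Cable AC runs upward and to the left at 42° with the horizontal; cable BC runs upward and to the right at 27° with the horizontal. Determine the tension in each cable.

T_AC = 15.84 kN, T_BC = 13.21 kN

ΣF_x = 0: −T_AC·cos42° + T_BC·cos27° = 0 → T_BC = 0.834051·T_AC.
ΣF_y = 0: T_AC·sin42° + T_BC·sin27° = 16.6.
Substitute: T_AC·(0.669131 + 0.834051·0.45399) = 16.6 → T_AC = 15.843 ≈ 15.84 kN.
Then T_BC = 0.834051 × 15.843 = 13.21 kN.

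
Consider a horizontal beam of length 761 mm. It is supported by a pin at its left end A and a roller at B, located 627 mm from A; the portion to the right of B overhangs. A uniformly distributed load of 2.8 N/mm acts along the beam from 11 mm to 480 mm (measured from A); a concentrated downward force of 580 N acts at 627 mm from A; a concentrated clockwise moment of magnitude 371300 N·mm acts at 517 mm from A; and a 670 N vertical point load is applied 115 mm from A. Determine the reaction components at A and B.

A_x = 0, A_y = 753.9 N, B_y = 1809 N

Resultant of the distributed load: 2.8 × 469 = 1313.2 N at 245.5 mm from A.
Taking moments about A: B_y·627 − (2.8·469)·245.5 − 580·627 − 371300 − 670·115 = 0 → B_y = 1134400.6/627 = 1809.25 ≈ 1809 N.
ΣF_y = 0: A_y + 1809.25 − 2.8·469 − 580 − 670 = 0 → A_y = 753.9 N.
ΣF_x = 0: no horizontal applied forces, so A_x = 0.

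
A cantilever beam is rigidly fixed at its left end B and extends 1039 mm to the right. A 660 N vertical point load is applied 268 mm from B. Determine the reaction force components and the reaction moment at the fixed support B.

B_x = 0, B_y = 660.0 N, M_B = 176900 N·mm

ΣF_x = 0: B_x = 0.
ΣF_y = 0: B_y − 660 = 0 → B_y = 660.0 N.
ΣM about B: M_B − 660·268 = 0 → M_B = 176900 N·mm.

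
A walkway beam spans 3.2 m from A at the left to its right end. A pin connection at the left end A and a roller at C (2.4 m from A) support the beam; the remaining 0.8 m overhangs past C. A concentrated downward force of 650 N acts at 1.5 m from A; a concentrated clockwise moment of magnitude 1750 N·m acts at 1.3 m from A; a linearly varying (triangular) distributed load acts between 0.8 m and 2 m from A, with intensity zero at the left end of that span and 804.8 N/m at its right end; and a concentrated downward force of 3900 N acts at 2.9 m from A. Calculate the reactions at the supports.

A_x = 0, A_y = -1137 N, C_y = 6170 N

Resultant of the triangular load: ½ × 804.8 × 1.2 = 482.88 N, acting at 1.6 m from A (one-third of the span from the peak).
Moments about A: C_y·2.4 − 650·1.5 − 1750 − (½·804.8·1.2)·1.6 − 3900·2.9 = 0 → C_y = 14807.608/2.4 = 6169.84 ≈ 6170 N.
ΣF_y = 0: A_y + 6169.84 − 650 − ½·804.8·1.2 − 3900 = 0 → A_y = -1137 N.
ΣF_x = 0: no horizontal applied forces, so A_x = 0.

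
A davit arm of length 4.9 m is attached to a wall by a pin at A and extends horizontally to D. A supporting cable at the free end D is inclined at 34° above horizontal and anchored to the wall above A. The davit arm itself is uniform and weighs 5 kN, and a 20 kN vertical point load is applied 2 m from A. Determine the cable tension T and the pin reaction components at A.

ΣM about A: T·sin34°·4.9 − 5·2.45 − 20·2 = 0 → T = 52.25/(4.9·0.559193) = 19.069 ≈ 19.07 kN.
ΣF_x = 0: A_x − T·cos34° = 0 → A_x = 19.069 × 0.829038 = 15.81 kN.
ΣF_y = 0: A_y + T·sin34° − 5 − 20 = 0 → A_y = 25 − 19.069 × 0.559193 = 14.34 kN.

T = 19.07 kN, A_x = 15.81 kN, A_y = 14.34 kN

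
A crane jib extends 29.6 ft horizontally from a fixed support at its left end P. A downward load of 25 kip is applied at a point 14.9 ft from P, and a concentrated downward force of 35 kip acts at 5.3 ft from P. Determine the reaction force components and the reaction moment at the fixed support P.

ΣF_x = 0: P_x = 0.
ΣF_y = 0: P_y − 25 − 35 = 0 → P_y = 60.00 kip.
ΣM about P: M_P − 25·14.9 − 35·5.3 = 0 → M_P = 558.0 kip·ft.

P_x = 0, P_y = 60.00 kip, M_P = 558.0 kip·ft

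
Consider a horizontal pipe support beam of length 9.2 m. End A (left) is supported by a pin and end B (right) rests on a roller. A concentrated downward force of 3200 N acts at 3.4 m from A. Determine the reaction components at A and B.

Moments about A: B_y·9.2 − 3200·3.4 = 0 → B_y = 10880/9.2 = 1182.61 ≈ 1183 N.
ΣF_y = 0: A_y + 1182.61 − 3200 = 0 → A_y = 2017 N.
ΣF_x = 0: no horizontal applied forces, so A_x = 0.

A_x = 0, A_y = 2017 N, B_y = 1183 N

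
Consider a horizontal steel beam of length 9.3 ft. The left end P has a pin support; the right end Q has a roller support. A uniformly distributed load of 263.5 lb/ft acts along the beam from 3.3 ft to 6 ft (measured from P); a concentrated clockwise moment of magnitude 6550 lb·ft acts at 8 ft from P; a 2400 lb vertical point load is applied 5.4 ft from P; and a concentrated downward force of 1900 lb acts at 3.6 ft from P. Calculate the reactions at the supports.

P_x = 0, P_y = 1822 lb, Q_y = 3189 lb

Resultant of the distributed load: 263.5 × 2.7 = 711.45 lb at 4.65 ft from P.
Taking moments about P: Q_y·9.3 − (263.5·2.7)·4.65 − 6550 − 2400·5.4 − 1900·3.6 = 0 → Q_y = 29658.2425/9.3 = 3189.06 ≈ 3189 lb.
ΣF_y = 0: P_y + 3189.06 − 263.5·2.7 − 2400 − 1900 = 0 → P_y = 1822 lb.
ΣF_x = 0: no horizontal applied forces, so P_x = 0.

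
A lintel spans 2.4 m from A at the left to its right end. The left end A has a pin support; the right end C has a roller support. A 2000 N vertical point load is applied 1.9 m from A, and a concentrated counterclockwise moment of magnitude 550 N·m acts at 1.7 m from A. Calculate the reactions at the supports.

Moments about A: C_y·2.4 − 2000·1.9 + 550 = 0 → C_y = 3250/2.4 = 1354.17 ≈ 1354 N.
ΣF_y = 0: A_y + 1354.17 − 2000 = 0 → A_y = 645.8 N.
ΣF_x = 0: no horizontal applied forces, so A_x = 0.

A_x = 0, A_y = 645.8 N, C_y = 1354 N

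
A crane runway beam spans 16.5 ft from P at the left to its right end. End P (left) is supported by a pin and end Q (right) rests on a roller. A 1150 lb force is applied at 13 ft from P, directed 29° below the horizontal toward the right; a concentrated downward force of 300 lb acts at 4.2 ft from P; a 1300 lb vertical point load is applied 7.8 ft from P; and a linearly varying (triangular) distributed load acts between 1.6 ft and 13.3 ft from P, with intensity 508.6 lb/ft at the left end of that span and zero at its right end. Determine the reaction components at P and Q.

P_x = -1006 lb, P_y = 3011 lb, Q_y = 2122 lb

Resultant of the triangular load: ½ × 508.6 × 11.7 = 2975.31 lb, acting at 5.5 ft from P (one-third of the span from the peak).
Moments about P: Q_y·16.5 − 1150·sin29°·13 − 300·4.2 − 1300·7.8 − (½·508.6·11.7)·5.5 = 0 → Q_y = 35012.1/16.5 = 2121.95 ≈ 2122 lb.
ΣF_y = 0: P_y + 2121.95 − 1150·sin29° − 300 − 1300 − ½·508.6·11.7 = 0 → P_y = 3011 lb.
ΣF_x = 0: P_x + 1150·cos29° = 0 → P_x = -1006 lb.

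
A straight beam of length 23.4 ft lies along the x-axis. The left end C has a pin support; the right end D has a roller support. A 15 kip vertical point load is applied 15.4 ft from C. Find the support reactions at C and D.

C_x = 0, C_y = 5.128 kip, D_y = 9.872 kip

Moments about C: D_y·23.4 − 15·15.4 = 0 → D_y = 231/23.4 = 9.87179 ≈ 9.872 kip.
ΣF_y = 0: C_y + 9.87179 − 15 = 0 → C_y = 5.128 kip.
ΣF_x = 0: no horizontal applied forces, so C_x = 0.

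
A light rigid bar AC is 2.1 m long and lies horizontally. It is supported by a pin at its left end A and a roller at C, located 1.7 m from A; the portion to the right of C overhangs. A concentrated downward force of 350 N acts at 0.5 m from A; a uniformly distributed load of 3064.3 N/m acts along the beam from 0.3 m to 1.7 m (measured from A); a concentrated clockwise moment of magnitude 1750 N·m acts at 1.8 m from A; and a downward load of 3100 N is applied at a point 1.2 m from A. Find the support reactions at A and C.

Resultant of the distributed load: 3064.3 × 1.4 = 4290.02 N at 1 m from A.
Moments about A: C_y·1.7 − 350·0.5 − (3064.3·1.4)·1 − 1750 − 3100·1.2 = 0 → C_y = 9935.02/1.7 = 5844.13 ≈ 5844 N.
ΣF_y = 0: A_y + 5844.13 − 350 − 3064.3·1.4 − 3100 = 0 → A_y = 1896 N.
ΣF_x = 0: no horizontal applied forces, so A_x = 0.

A_x = 0, A_y = 1896 N, C_y = 5844 N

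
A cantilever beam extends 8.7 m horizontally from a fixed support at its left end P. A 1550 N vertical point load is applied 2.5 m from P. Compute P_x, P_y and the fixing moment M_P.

ΣF_x = 0: P_x = 0.
ΣF_y = 0: P_y − 1550 = 0 → P_y = 1550 N.
ΣM about P: M_P − 1550·2.5 = 0 → M_P = 3875 N·m.

P_x = 0, P_y = 1550 N, M_P = 3875 N·m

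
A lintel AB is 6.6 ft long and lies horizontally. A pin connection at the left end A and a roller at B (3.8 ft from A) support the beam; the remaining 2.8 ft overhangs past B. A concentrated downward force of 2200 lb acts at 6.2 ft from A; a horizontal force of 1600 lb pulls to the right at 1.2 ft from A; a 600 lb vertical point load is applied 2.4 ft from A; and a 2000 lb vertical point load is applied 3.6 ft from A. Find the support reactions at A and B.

Taking moments about A: B_y·3.8 − 2200·6.2 − 600·2.4 − 2000·3.6 = 0 → B_y = 22280/3.8 = 5863.16 ≈ 5863 lb.
ΣF_y = 0: A_y + 5863.16 − 2200 − 600 − 2000 = 0 → A_y = -1063 lb.
ΣF_x = 0: A_x + 1600 = 0 → A_x = -1600 lb.

A_x = -1600 lb, A_y = -1063 lb, B_y = 5863 lb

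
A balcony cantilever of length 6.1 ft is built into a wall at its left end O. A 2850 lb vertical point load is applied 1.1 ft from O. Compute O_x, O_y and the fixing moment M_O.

O_x = 0, O_y = 2850 lb, M_O = 3135 lb·ft

ΣF_x = 0: O_x = 0.
ΣF_y = 0: O_y − 2850 = 0 → O_y = 2850 lb.
ΣM about O: M_O − 2850·1.1 = 0 → M_O = 3135 lb·ft.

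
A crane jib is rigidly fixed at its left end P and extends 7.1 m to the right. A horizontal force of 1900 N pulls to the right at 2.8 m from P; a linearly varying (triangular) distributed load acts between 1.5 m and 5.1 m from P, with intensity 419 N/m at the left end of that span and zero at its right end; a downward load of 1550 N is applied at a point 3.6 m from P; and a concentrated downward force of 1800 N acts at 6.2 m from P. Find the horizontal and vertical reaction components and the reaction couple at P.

Resultant of the triangular load: ½ × 419 × 3.6 = 754.2 N, acting at 2.7 m from P (one-third of the span from the peak).
ΣF_x = 0: P_x + 1900 = 0 → P_x = -1900 N.
ΣF_y = 0: P_y − ½·419·3.6 − 1550 − 1800 = 0 → P_y = 4104 N.
ΣM about P: M_P − (½·419·3.6)·2.7 − 1550·3.6 − 1800·6.2 = 0 → M_P = 18780 N·m.

P_x = -1900 N, P_y = 4104 N, M_P = 18780 N·m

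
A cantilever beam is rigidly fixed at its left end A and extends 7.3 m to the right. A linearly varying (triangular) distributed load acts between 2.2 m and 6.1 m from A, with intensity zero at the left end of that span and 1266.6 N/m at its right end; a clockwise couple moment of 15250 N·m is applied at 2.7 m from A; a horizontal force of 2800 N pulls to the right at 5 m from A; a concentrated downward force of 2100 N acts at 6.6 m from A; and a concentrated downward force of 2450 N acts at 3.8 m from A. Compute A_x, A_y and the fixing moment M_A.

A_x = -2800 N, A_y = 7020 N, M_A = 50280 N·m

Resultant of the triangular load: ½ × 1266.6 × 3.9 = 2469.87 N, acting at 4.8 m from A (one-third of the span from the peak).
ΣF_x = 0: A_x + 2800 = 0 → A_x = -2800 N.
ΣF_y = 0: A_y − ½·1266.6·3.9 − 2100 − 2450 = 0 → A_y = 7020 N.
ΣM about A: M_A − (½·1266.6·3.9)·4.8 − 15250 − 2100·6.6 − 2450·3.8 = 0 → M_A = 50280 N·m.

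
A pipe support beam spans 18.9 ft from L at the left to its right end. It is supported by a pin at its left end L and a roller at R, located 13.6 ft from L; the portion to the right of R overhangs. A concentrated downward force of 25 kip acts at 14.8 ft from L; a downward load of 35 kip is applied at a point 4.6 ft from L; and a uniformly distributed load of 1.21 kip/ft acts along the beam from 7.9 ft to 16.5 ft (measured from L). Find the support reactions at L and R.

Resultant of the distributed load: 1.21 × 8.6 = 10.406 kip at 12.2 ft from L.
ΣM about L: R_y·13.6 − 25·14.8 − 35·4.6 − (1.21·8.6)·12.2 = 0 → R_y = 657.9532/13.6 = 48.3789 ≈ 48.38 kip.
ΣF_y = 0: L_y + 48.3789 − 25 − 35 − 1.21·8.6 = 0 → L_y = 22.03 kip.
ΣF_x = 0: no horizontal applied forces, so L_x = 0.

L_x = 0, L_y = 22.03 kip, R_y = 48.38 kip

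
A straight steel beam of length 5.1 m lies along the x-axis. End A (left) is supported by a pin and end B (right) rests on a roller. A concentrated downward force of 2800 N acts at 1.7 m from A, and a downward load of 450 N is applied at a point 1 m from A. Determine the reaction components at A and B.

Moments about A: B_y·5.1 − 2800·1.7 − 450·1 = 0 → B_y = 5210/5.1 = 1021.57 ≈ 1022 N.
ΣF_y = 0: A_y + 1021.57 − 2800 − 450 = 0 → A_y = 2228 N.
ΣF_x = 0: no horizontal applied forces, so A_x = 0.

A_x = 0, A_y = 2228 N, B_y = 1022 N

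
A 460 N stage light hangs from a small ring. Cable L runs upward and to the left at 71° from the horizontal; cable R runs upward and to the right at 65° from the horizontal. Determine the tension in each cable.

ΣF_x = 0: −T_L·cos71° + T_R·cos65° = 0 → T_R = 0.77036·T_L.
ΣF_y = 0: T_L·sin71° + T_R·sin65° = 460.
Substitute: T_L·(0.945519 + 0.77036·0.906308) = 460 → T_L = 279.856 ≈ 279.9 N.
Then T_R = 0.77036 × 279.856 = 215.6 N.

T_L = 279.9 N, T_R = 215.6 N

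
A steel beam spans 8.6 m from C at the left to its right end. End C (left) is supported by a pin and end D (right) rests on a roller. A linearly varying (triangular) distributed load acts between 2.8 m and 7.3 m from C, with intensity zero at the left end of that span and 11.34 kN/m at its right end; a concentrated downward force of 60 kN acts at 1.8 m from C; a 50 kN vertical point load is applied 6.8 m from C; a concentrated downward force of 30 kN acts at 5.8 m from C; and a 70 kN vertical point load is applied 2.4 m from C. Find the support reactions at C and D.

C_x = 0, C_y = 126.4 kN, D_y = 109.1 kN

Resultant of the triangular load: ½ × 11.34 × 4.5 = 25.515 kN, acting at 5.8 m from C (one-third of the span from the peak).
Moments about C: D_y·8.6 − (½·11.34·4.5)·5.8 − 60·1.8 − 50·6.8 − 30·5.8 − 70·2.4 = 0 → D_y = 937.987/8.6 = 109.068 ≈ 109.1 kN.
ΣF_y = 0: C_y + 109.068 − ½·11.34·4.5 − 60 − 50 − 30 − 70 = 0 → C_y = 126.4 kN.
ΣF_x = 0: no horizontal applied forces, so C_x = 0.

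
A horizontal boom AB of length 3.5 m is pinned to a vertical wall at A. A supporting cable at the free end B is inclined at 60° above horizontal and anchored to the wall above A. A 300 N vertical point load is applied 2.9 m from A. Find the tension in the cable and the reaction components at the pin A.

T = 287.0 N, A_x = 143.5 N, A_y = 51.43 N

ΣM about A: T·sin60°·3.5 − 300·2.9 = 0 → T = 870/(3.5·0.866025) = 287.026 ≈ 287.0 N.
ΣF_x = 0: A_x − T·cos60° = 0 → A_x = 287.026 × 0.5 = 143.5 N.
ΣF_y = 0: A_y + T·sin60° − 300 = 0 → A_y = 300 − 287.026 × 0.866025 = 51.43 N.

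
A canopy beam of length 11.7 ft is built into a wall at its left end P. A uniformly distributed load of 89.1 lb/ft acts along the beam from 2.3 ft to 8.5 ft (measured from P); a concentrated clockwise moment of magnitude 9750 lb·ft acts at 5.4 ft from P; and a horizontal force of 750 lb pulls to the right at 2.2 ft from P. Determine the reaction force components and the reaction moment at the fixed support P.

P_x = -750.0 lb, P_y = 552.4 lb, M_P = 12730 lb·ft

Resultant of the distributed load: 89.1 × 6.2 = 552.42 lb at 5.4 ft from P.
ΣF_x = 0: P_x + 750 = 0 → P_x = -750.0 lb.
ΣF_y = 0: P_y − 89.1·6.2 = 0 → P_y = 552.4 lb.
ΣM about P: M_P − (89.1·6.2)·5.4 − 9750 = 0 → M_P = 12730 lb·ft.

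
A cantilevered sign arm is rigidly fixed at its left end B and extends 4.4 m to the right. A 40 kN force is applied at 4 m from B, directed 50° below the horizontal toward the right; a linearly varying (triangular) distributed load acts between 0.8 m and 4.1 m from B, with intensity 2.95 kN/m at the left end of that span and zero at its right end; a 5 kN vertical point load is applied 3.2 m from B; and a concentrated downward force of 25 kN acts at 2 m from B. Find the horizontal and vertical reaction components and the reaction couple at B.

B_x = -25.71 kN, B_y = 65.51 kN, M_B = 197.8 kN·m

Resultant of the triangular load: ½ × 2.95 × 3.3 = 4.8675 kN, acting at 1.9 m from B (one-third of the span from the peak).
ΣF_x = 0: B_x + 40·cos50° = 0 → B_x = -25.71 kN.
ΣF_y = 0: B_y − 40·sin50° − ½·2.95·3.3 − 5 − 25 = 0 → B_y = 65.51 kN.
ΣM about B: M_B − 40·sin50°·4 − (½·2.95·3.3)·1.9 − 5·3.2 − 25·2 = 0 → M_B = 197.8 kN·m.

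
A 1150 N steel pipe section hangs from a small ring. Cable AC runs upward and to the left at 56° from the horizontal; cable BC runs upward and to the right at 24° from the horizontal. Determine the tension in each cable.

ΣF_x = 0: −T_AC·cos56° + T_BC·cos24° = 0 → T_BC = 0.612113·T_AC.
ΣF_y = 0: T_AC·sin56° + T_BC·sin24° = 1150.
Substitute: T_AC·(0.829038 + 0.612113·0.406737) = 1150 → T_AC = 1066.78 ≈ 1067 N.
Then T_BC = 0.612113 × 1066.78 = 653.0 N.

T_AC = 1067 N, T_BC = 653.0 N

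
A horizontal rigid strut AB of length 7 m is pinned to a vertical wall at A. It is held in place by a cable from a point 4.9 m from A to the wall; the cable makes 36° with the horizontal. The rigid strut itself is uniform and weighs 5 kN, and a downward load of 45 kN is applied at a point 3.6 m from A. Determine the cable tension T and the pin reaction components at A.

T = 62.32 kN, A_x = 50.42 kN, A_y = 13.37 kN

ΣM about A: T·sin36°·4.9 − 5·3.5 − 45·3.6 = 0 → T = 179.5/(4.9·0.587785) = 62.3232 ≈ 62.32 kN.
ΣF_x = 0: A_x − T·cos36° = 0 → A_x = 62.3232 × 0.809017 = 50.42 kN.
ΣF_y = 0: A_y + T·sin36° − 5 − 45 = 0 → A_y = 50 − 62.3232 × 0.587785 = 13.37 kN.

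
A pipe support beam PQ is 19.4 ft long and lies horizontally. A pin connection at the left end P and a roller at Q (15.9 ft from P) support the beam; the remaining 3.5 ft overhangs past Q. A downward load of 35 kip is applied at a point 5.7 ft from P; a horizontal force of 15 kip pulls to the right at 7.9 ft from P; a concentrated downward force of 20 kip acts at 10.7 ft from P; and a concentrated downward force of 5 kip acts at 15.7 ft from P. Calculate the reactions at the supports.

Moments about P: Q_y·15.9 − 35·5.7 − 20·10.7 − 5·15.7 = 0 → Q_y = 492/15.9 = 30.9434 ≈ 30.94 kip.
ΣF_y = 0: P_y + 30.9434 − 35 − 20 − 5 = 0 → P_y = 29.06 kip.
ΣF_x = 0: P_x + 15 = 0 → P_x = -15.00 kip.

P_x = -15.00 kip, P_y = 29.06 kip, Q_y = 30.94 kip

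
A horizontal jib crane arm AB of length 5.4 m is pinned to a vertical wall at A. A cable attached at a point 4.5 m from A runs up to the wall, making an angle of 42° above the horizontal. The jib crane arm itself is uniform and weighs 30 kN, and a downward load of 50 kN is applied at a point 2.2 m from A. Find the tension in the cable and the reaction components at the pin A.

ΣM about A: T·sin42°·4.5 − 30·2.7 − 50·2.2 = 0 → T = 191/(4.5·0.669131) = 63.4322 ≈ 63.43 kN.
ΣF_x = 0: A_x − T·cos42° = 0 → A_x = 63.4322 × 0.743145 = 47.14 kN.
ΣF_y = 0: A_y + T·sin42° − 30 − 50 = 0 → A_y = 80 − 63.4322 × 0.669131 = 37.56 kN.

T = 63.43 kN, A_x = 47.14 kN, A_y = 37.56 kN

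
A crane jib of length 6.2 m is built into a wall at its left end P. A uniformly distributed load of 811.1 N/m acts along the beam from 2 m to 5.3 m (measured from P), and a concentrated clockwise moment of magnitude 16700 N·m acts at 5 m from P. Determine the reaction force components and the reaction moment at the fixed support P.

P_x = 0, P_y = 2677 N, M_P = 26470 N·m

Resultant of the distributed load: 811.1 × 3.3 = 2676.63 N at 3.65 m from P.
ΣF_x = 0: P_x = 0.
ΣF_y = 0: P_y − 811.1·3.3 = 0 → P_y = 2677 N.
ΣM about P: M_P − (811.1·3.3)·3.65 − 16700 = 0 → M_P = 26470 N·m.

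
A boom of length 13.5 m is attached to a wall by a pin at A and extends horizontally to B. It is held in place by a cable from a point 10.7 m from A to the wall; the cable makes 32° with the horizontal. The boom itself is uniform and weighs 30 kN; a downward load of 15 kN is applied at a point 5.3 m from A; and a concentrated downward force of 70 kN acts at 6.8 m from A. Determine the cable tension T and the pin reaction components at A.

ΣM about A: T·sin32°·10.7 − 30·6.75 − 15·5.3 − 70·6.8 = 0 → T = 758/(10.7·0.529919) = 133.683 ≈ 133.7 kN.
ΣF_x = 0: A_x − T·cos32° = 0 → A_x = 133.683 × 0.848048 = 113.4 kN.
ΣF_y = 0: A_y + T·sin32° − 30 − 15 − 70 = 0 → A_y = 115 − 133.683 × 0.529919 = 44.16 kN.

T = 133.7 kN, A_x = 113.4 kN, A_y = 44.16 kN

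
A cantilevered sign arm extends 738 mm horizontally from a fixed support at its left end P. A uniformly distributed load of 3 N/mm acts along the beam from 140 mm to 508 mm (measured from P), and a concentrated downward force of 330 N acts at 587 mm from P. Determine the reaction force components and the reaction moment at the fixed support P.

Resultant of the distributed load: 3 × 368 = 1104 N at 324 mm from P.
ΣF_x = 0: P_x = 0.
ΣF_y = 0: P_y − 3·368 − 330 = 0 → P_y = 1434 N.
ΣM about P: M_P − (3·368)·324 − 330·587 = 0 → M_P = 551400 N·mm.

P_x = 0, P_y = 1434 N, M_P = 551400 N·mm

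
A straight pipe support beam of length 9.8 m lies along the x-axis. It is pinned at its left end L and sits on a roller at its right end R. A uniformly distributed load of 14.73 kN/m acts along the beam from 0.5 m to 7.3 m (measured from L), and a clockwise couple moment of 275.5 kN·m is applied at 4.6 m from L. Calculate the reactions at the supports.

L_x = 0, L_y = 32.19 kN, R_y = 67.97 kN

Resultant of the distributed load: 14.73 × 6.8 = 100.164 kN at 3.9 m from L.
ΣM about L: R_y·9.8 − (14.73·6.8)·3.9 − 275.5 = 0 → R_y = 666.1396/9.8 = 67.9734 ≈ 67.97 kN.
ΣF_y = 0: L_y + 67.9734 − 14.73·6.8 = 0 → L_y = 32.19 kN.
ΣF_x = 0: no horizontal applied forces, so L_x = 0.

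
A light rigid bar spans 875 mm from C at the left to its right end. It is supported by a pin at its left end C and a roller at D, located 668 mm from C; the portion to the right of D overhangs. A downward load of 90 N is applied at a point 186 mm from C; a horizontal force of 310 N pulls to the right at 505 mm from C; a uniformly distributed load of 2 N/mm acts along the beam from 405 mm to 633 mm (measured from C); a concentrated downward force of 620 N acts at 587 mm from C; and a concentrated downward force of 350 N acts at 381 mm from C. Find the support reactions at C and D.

C_x = -310.0 N, C_y = 392.2 N, D_y = 1124 N

Resultant of the distributed load: 2 × 228 = 456 N at 519 mm from C.
ΣM about C: D_y·668 − 90·186 − (2·228)·519 − 620·587 − 350·381 = 0 → D_y = 750694/668 = 1123.79 ≈ 1124 N.
ΣF_y = 0: C_y + 1123.79 − 90 − 2·228 − 620 − 350 = 0 → C_y = 392.2 N.
ΣF_x = 0: C_x + 310 = 0 → C_x = -310.0 N.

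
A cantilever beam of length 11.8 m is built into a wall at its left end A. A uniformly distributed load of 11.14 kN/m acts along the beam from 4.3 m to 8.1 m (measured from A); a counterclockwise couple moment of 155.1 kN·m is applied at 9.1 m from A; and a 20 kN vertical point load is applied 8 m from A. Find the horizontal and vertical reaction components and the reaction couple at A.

Resultant of the distributed load: 11.14 × 3.8 = 42.332 kN at 6.2 m from A.
ΣF_x = 0: A_x = 0.
ΣF_y = 0: A_y − 11.14·3.8 − 20 = 0 → A_y = 62.33 kN.
ΣM about A: M_A − (11.14·3.8)·6.2 + 155.1 − 20·8 = 0 → M_A = 267.4 kN·m.

A_x = 0, A_y = 62.33 kN, M_A = 267.4 kN·m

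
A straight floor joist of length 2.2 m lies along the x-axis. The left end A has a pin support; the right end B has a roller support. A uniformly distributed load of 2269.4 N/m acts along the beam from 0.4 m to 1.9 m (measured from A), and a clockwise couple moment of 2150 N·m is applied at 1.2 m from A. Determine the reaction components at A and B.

A_x = 0, A_y = 647.4 N, B_y = 2757 N

Resultant of the distributed load: 2269.4 × 1.5 = 3404.1 N at 1.15 m from A.
Moments about A: B_y·2.2 − (2269.4·1.5)·1.15 − 2150 = 0 → B_y = 6064.715/2.2 = 2756.69 ≈ 2757 N.
ΣF_y = 0: A_y + 2756.69 − 2269.4·1.5 = 0 → A_y = 647.4 N.
ΣF_x = 0: no horizontal applied forces, so A_x = 0.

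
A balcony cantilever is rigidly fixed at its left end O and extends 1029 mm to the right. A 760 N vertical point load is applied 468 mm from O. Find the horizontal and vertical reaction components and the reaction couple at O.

ΣF_x = 0: O_x = 0.
ΣF_y = 0: O_y − 760 = 0 → O_y = 760.0 N.
ΣM about O: M_O − 760·468 = 0 → M_O = 355700 N·mm.

O_x = 0, O_y = 760.0 N, M_O = 355700 N·mm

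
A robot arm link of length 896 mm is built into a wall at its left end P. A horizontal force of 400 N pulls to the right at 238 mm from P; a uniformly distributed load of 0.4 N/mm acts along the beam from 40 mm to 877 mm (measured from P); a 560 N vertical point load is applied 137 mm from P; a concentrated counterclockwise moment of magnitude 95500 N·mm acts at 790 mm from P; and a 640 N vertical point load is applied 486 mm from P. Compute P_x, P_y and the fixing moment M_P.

Resultant of the distributed load: 0.4 × 837 = 334.8 N at 458.5 mm from P.
ΣF_x = 0: P_x + 400 = 0 → P_x = -400.0 N.
ΣF_y = 0: P_y − 0.4·837 − 560 − 640 = 0 → P_y = 1535 N.
ΣM about P: M_P − (0.4·837)·458.5 − 560·137 + 95500 − 640·486 = 0 → M_P = 445800 N·mm.

P_x = -400.0 N, P_y = 1535 N, M_P = 445800 N·mm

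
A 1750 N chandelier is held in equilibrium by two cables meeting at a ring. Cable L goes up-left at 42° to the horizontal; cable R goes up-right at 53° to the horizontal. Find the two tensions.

ΣF_x = 0: −T_L·cos42° + T_R·cos53° = 0 → T_R = 1.23484·T_L.
ΣF_y = 0: T_L·sin42° + T_R·sin53° = 1750.
Substitute: T_L·(0.669131 + 1.23484·0.798636) = 1750 → T_L = 1057.2 ≈ 1057 N.
Then T_R = 1.23484 × 1057.2 = 1305 N.

T_L = 1057 N, T_R = 1305 N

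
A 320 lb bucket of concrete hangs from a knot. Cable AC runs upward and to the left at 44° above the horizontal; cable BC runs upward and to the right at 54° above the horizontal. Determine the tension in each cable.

T_AC = 189.9 lb, T_BC = 232.5 lb

ΣF_x = 0: −T_AC·cos44° + T_BC·cos54° = 0 → T_BC = 1.22381·T_AC.
ΣF_y = 0: T_AC·sin44° + T_BC·sin54° = 320.
Substitute: T_AC·(0.694658 + 1.22381·0.809017) = 320 → T_AC = 189.94 ≈ 189.9 lb.
Then T_BC = 1.22381 × 189.94 = 232.5 lb.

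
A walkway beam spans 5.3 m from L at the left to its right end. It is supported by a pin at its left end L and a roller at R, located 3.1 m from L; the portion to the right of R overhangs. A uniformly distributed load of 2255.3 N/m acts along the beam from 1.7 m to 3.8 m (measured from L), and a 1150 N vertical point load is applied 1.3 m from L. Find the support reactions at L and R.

L_x = 0, L_y = 1202 N, R_y = 4684 N

Resultant of the distributed load: 2255.3 × 2.1 = 4736.13 N at 2.75 m from L.
Moments about L: R_y·3.1 − (2255.3·2.1)·2.75 − 1150·1.3 = 0 → R_y = 14519.3575/3.1 = 4683.66 ≈ 4684 N.
ΣF_y = 0: L_y + 4683.66 − 2255.3·2.1 − 1150 = 0 → L_y = 1202 N.
ΣF_x = 0: no horizontal applied forces, so L_x = 0.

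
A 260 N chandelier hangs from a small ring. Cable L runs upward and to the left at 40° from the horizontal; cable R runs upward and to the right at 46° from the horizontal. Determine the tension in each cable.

T_L = 181.1 N, T_R = 199.7 N

ΣF_x = 0: −T_L·cos40° + T_R·cos46° = 0 → T_R = 1.10276·T_L.
ΣF_y = 0: T_L·sin40° + T_R·sin46° = 260.
Substitute: T_L·(0.642788 + 1.10276·0.71934) = 260 → T_L = 181.053 ≈ 181.1 N.
Then T_R = 1.10276 × 181.053 = 199.7 N.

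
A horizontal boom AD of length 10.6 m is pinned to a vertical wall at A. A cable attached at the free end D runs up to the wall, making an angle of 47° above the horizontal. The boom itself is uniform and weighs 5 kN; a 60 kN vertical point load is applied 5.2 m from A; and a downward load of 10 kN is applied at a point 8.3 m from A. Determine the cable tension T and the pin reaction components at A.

T = 54.37 kN, A_x = 37.08 kN, A_y = 35.24 kN

ΣM about A: T·sin47°·10.6 − 5·5.3 − 60·5.2 − 10·8.3 = 0 → T = 421.5/(10.6·0.731354) = 54.3706 ≈ 54.37 kN.
ΣF_x = 0: A_x − T·cos47° = 0 → A_x = 54.3706 × 0.681998 = 37.08 kN.
ΣF_y = 0: A_y + T·sin47° − 5 − 60 − 10 = 0 → A_y = 75 − 54.3706 × 0.731354 = 35.24 kN.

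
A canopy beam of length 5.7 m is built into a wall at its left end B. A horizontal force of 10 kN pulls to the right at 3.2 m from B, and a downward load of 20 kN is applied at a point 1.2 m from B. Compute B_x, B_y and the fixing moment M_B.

B_x = -10.00 kN, B_y = 20.00 kN, M_B = 24.00 kN·m

ΣF_x = 0: B_x + 10 = 0 → B_x = -10.00 kN.
ΣF_y = 0: B_y − 20 = 0 → B_y = 20.00 kN.
ΣM about B: M_B − 20·1.2 = 0 → M_B = 24.00 kN·m.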